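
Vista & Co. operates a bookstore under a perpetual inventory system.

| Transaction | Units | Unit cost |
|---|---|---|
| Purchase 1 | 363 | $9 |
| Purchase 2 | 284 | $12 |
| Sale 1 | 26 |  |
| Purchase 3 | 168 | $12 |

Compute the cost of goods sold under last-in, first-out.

COGS = $312

Sale 1 (26) [LIFO — newest first]: 26 @ $12 = $312
Ending inventory: 363 @ $9 + 258 @ $12 + 168 @ $12 = $8,379
Check: goods available $8,691 = COGS $312 + ending $8,379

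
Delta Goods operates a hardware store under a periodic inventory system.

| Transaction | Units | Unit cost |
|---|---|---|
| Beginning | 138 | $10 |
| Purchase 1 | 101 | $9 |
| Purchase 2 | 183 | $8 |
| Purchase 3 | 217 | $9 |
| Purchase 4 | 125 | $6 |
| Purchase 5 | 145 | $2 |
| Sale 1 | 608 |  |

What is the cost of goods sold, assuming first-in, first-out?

Sale 1 (608) [FIFO — oldest first]: 138 @ $10 + 101 @ $9 + 183 @ $8 + 186 @ $9 = $5,427
Ending inventory: 31 @ $9 + 125 @ $6 + 145 @ $2 = $1,319
Check: goods available $6,746 = COGS $5,427 + ending $1,319

COGS = $5,427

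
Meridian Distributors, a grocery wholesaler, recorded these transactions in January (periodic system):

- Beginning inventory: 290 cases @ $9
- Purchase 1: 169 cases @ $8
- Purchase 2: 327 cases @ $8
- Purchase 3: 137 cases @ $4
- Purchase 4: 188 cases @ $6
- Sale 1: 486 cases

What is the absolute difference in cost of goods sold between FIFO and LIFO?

$1,214

FIFO COGS: 290 @ $9 + 169 @ $8 + 27 @ $8 = $4,178
LIFO COGS: 188 @ $6 + 137 @ $4 + 161 @ $8 = $2,964
Difference = |$4,178 − $2,964| = $1,214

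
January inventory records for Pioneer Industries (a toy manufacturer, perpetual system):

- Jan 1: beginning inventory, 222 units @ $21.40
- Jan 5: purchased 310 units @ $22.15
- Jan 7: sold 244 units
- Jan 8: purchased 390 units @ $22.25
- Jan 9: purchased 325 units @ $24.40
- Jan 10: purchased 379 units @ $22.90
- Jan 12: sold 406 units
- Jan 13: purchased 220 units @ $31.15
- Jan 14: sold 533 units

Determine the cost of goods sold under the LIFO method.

Jan 7, 244 sold [LIFO — newest first]: 244 @ $22.15 = $5,404.60
Jan 12, 406 sold [LIFO — newest first]: 379 @ $22.90 + 27 @ $24.40 = $9,337.90
Jan 14, 533 sold [LIFO — newest first]: 220 @ $31.15 + 298 @ $24.40 + 15 @ $22.25 = $14,457.95
Total COGS = $5,404.60 + $9,337.90 + $14,457.95 = $29,200.45
Ending inventory: 222 @ $21.40 + 66 @ $22.15 + 375 @ $22.25 = $14,556.45
Check: goods available $43,756.90 = COGS $29,200.45 + ending $14,556.45

COGS = $29,200.45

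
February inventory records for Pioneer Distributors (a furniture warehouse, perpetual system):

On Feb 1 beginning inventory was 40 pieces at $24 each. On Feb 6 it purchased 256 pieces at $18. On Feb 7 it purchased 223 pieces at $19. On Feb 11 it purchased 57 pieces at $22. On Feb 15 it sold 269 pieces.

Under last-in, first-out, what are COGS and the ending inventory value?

COGS = $5,282; ending inventory = $5,777

Feb 15, 269 sold [LIFO — newest first]: 57 @ $22 + 212 @ $19 = $5,282
Ending inventory: 40 @ $24 + 256 @ $18 + 11 @ $19 = $5,777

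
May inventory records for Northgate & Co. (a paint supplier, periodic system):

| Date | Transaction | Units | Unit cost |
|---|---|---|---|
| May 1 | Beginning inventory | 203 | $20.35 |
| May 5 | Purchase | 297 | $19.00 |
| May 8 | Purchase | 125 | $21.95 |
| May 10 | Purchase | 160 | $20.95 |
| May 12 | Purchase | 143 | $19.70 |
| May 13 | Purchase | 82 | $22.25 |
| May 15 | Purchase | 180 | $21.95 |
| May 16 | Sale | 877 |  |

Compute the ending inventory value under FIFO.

May 16, 877 sold [FIFO — oldest first]: 203 @ $20.35 + 297 @ $19.00 + 125 @ $21.95 + 160 @ $20.95 + 92 @ $19.70 = $17,682.20
Ending inventory: 51 @ $19.70 + 82 @ $22.25 + 180 @ $21.95 = $6,780.20

Ending inventory = $6,780.20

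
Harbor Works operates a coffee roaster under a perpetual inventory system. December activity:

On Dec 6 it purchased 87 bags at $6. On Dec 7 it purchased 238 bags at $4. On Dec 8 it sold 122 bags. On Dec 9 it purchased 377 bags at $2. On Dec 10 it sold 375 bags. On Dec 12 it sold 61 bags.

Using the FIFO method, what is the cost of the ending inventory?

Dec 8, 122 sold [FIFO — oldest first]: 87 @ $6 + 35 @ $4 = $662
Dec 10, 375 sold [FIFO — oldest first]: 203 @ $4 + 172 @ $2 = $1,156
Dec 12, 61 sold [FIFO — oldest first]: 61 @ $2 = $122
Total COGS = $662 + $1,156 + $122 = $1,940
Ending inventory: 144 @ $2 = $288
Check: goods available $2,228 = COGS $1,940 + ending $288

Ending inventory = $288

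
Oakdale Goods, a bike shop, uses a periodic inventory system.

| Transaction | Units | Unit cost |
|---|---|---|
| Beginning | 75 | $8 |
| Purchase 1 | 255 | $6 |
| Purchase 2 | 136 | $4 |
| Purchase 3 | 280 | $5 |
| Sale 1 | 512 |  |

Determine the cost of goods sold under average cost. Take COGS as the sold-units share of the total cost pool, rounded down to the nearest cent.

COGS = $2,796.09

Sale 1, sell 512: 512/746 × $4,074.00 → $2,796.09
Ending inventory (cost pool remaining) = $1,277.91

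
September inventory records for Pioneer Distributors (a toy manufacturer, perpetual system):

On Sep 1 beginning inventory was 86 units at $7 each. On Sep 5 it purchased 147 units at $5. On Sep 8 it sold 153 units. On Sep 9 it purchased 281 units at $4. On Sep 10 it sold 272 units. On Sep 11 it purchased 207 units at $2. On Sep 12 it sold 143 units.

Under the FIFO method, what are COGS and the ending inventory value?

Sep 8, 153 sold [FIFO — oldest first]: 86 @ $7 + 67 @ $5 = $937
Sep 10, 272 sold [FIFO — oldest first]: 80 @ $5 + 192 @ $4 = $1,168
Sep 12, 143 sold [FIFO — oldest first]: 89 @ $4 + 54 @ $2 = $464
Total COGS = $937 + $1,168 + $464 = $2,569
Ending inventory: 153 @ $2 = $306

COGS = $2,569; ending inventory = $306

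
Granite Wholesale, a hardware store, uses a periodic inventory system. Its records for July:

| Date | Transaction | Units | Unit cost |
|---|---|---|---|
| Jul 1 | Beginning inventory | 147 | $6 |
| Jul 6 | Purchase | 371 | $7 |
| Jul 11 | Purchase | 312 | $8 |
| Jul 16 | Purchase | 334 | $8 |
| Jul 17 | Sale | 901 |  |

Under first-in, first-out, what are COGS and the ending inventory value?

Jul 17, 901 sold [FIFO — oldest first]: 147 @ $6 + 371 @ $7 + 312 @ $8 + 71 @ $8 = $6,543
Ending inventory: 263 @ $8 = $2,104
Check: goods available $8,647 = COGS $6,543 + ending $2,104

COGS = $6,543; ending inventory = $2,104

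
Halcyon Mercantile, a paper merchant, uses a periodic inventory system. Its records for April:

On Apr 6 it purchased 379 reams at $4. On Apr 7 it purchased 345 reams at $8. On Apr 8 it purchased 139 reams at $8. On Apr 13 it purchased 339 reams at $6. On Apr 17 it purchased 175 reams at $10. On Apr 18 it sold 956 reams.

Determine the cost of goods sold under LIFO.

COGS = $7,320

Apr 18, 956 sold [LIFO — newest first]: 175 @ $10 + 339 @ $6 + 139 @ $8 + 303 @ $8 = $7,320
Ending inventory: 379 @ $4 + 42 @ $8 = $1,852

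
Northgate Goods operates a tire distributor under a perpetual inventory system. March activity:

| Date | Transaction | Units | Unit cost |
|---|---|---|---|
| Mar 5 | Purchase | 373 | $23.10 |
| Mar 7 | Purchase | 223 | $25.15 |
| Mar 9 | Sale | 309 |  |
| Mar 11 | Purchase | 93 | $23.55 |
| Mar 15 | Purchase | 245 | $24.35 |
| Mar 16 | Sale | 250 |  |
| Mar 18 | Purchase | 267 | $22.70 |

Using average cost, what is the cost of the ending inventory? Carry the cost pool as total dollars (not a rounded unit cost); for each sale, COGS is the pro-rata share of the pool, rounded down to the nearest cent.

Ending inventory = $15,064.35

After Mar 5: 373 on hand, pool $8,616.30 (≈ $23.1000 each)
After Mar 7: 596 on hand, pool $14,224.75 (≈ $23.8670 each)
Mar 9, sell 309: 309/596 × $14,224.75 → $7,374.91
After Mar 11: 380 on hand, pool $9,039.99 (≈ $23.7894 each)
After Mar 15: 625 on hand, pool $15,005.74 (≈ $24.0092 each)
Mar 16, sell 250: 250/625 × $15,005.74 → $6,002.29
After Mar 18: 642 on hand, pool $15,064.35 (≈ $23.4647 each)
Total COGS = $7,374.91 + $6,002.29 = $13,377.20
Ending inventory (cost pool remaining) = $15,064.35
Check: goods available $28,441.55 = COGS $13,377.20 + ending $15,064.35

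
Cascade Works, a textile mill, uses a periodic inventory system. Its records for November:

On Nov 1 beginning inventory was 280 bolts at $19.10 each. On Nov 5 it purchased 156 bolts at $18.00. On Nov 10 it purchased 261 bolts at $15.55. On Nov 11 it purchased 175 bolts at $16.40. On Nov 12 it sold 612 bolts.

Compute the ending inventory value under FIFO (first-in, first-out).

Nov 12, 612 sold [FIFO — oldest first]: 280 @ $19.10 + 156 @ $18.00 + 176 @ $15.55 = $10,892.80
Ending inventory: 85 @ $15.55 + 175 @ $16.40 = $4,191.75
Check: goods available $15,084.55 = COGS $10,892.80 + ending $4,191.75

Ending inventory = $4,191.75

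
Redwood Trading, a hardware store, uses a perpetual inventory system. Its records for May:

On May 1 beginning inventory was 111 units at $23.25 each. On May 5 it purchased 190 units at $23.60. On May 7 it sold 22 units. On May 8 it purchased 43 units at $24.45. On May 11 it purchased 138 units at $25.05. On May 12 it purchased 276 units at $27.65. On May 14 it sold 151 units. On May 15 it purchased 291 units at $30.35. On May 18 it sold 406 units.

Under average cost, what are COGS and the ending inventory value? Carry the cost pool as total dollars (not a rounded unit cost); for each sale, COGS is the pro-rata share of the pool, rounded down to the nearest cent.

After May 1: 111 on hand, pool $2,580.75 (≈ $23.2500 each)
After May 5: 301 on hand, pool $7,064.75 (≈ $23.4709 each)
May 7, sell 22: 22/301 × $7,064.75 → $516.36
After May 8: 322 on hand, pool $7,599.74 (≈ $23.6017 each)
After May 11: 460 on hand, pool $11,056.64 (≈ $24.0362 each)
After May 12: 736 on hand, pool $18,688.04 (≈ $25.3914 each)
May 14, sell 151: 151/736 × $18,688.04 → $3,834.09
After May 15: 876 on hand, pool $23,685.80 (≈ $27.0386 each)
May 18, sell 406: 406/876 × $23,685.80 → $10,977.66
Total COGS = $516.36 + $3,834.09 + $10,977.66 = $15,328.11
Ending inventory (cost pool remaining) = $12,708.14

COGS = $15,328.11; ending inventory = $12,708.14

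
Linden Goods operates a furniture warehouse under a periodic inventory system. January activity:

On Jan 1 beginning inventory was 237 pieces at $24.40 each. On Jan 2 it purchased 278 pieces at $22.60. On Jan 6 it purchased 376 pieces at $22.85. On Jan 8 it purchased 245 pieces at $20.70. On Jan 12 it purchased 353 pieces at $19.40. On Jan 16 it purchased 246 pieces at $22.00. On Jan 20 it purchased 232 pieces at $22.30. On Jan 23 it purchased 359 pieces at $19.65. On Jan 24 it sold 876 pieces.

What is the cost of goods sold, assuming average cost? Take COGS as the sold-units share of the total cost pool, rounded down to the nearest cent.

COGS = $18,912.27

Jan 24, sell 876: 876/2326 × $50,216.85 → $18,912.27
Ending inventory (cost pool remaining) = $31,304.58
Check: goods available $50,216.85 = COGS $18,912.27 + ending $31,304.58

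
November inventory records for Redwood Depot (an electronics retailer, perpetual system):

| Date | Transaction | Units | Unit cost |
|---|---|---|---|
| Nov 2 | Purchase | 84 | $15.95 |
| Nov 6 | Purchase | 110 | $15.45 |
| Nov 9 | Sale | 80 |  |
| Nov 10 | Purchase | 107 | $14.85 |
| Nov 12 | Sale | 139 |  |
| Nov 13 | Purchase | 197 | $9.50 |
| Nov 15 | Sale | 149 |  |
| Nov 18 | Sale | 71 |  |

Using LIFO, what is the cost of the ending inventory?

Nov 9, 80 sold [LIFO — newest first]: 80 @ $15.45 = $1,236.00
Nov 12, 139 sold [LIFO — newest first]: 107 @ $14.85 + 30 @ $15.45 + 2 @ $15.95 = $2,084.35
Nov 15, 149 sold [LIFO — newest first]: 149 @ $9.50 = $1,415.50
Nov 18, 71 sold [LIFO — newest first]: 48 @ $9.50 + 23 @ $15.95 = $822.85
Total COGS = $1,236.00 + $2,084.35 + $1,415.50 + $822.85 = $5,558.70
Ending inventory: 59 @ $15.95 = $941.05

Ending inventory = $941.05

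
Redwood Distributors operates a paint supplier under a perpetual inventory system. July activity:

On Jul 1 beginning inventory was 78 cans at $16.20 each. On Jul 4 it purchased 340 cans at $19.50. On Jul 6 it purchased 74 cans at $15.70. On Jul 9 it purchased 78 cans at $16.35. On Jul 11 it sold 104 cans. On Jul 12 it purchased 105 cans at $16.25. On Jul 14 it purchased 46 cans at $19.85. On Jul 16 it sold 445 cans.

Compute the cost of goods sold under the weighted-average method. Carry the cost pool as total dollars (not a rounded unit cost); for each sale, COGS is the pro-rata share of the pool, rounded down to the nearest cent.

COGS = $9,865.43

After Jul 1: 78 on hand, pool $1,263.60 (≈ $16.2000 each)
After Jul 4: 418 on hand, pool $7,893.60 (≈ $18.8842 each)
After Jul 6: 492 on hand, pool $9,055.40 (≈ $18.4053 each)
After Jul 9: 570 on hand, pool $10,330.70 (≈ $18.1240 each)
Jul 11, sell 104: 104/570 × $10,330.70 → $1,884.89
After Jul 12: 571 on hand, pool $10,152.06 (≈ $17.7794 each)
After Jul 14: 617 on hand, pool $11,065.16 (≈ $17.9338 each)
Jul 16, sell 445: 445/617 × $11,065.16 → $7,980.54
Total COGS = $1,884.89 + $7,980.54 = $9,865.43
Ending inventory (cost pool remaining) = $3,084.62
Check: goods available $12,950.05 = COGS $9,865.43 + ending $3,084.62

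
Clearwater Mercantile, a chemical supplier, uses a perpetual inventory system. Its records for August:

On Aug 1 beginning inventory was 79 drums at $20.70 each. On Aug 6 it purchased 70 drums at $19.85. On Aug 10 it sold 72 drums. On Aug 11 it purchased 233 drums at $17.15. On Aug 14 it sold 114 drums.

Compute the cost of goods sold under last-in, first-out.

COGS = $3,386.00

Aug 10, 72 sold [LIFO — newest first]: 70 @ $19.85 + 2 @ $20.70 = $1,430.90
Aug 14, 114 sold [LIFO — newest first]: 114 @ $17.15 = $1,955.10
Total COGS = $1,430.90 + $1,955.10 = $3,386.00
Ending inventory: 77 @ $20.70 + 119 @ $17.15 = $3,634.75
Check: goods available $7,020.75 = COGS $3,386.00 + ending $3,634.75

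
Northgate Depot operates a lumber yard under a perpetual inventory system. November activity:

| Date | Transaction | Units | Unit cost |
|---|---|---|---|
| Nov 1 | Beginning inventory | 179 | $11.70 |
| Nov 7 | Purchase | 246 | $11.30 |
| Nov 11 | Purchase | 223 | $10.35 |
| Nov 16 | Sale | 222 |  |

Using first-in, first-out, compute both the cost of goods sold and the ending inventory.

Nov 16, 222 sold [FIFO — oldest first]: 179 @ $11.70 + 43 @ $11.30 = $2,580.20
Ending inventory: 203 @ $11.30 + 223 @ $10.35 = $4,601.95

COGS = $2,580.20; ending inventory = $4,601.95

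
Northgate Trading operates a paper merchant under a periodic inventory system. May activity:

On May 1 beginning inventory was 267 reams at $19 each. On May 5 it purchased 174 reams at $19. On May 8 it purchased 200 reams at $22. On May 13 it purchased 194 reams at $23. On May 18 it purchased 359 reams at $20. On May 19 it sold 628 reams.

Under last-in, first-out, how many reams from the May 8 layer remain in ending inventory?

May 19, 628 sold [LIFO — newest first]: 359 @ $20 + 194 @ $23 + 75 @ $22 = $13,292
Ending inventory: 267 @ $19 + 174 @ $19 + 125 @ $22 = $11,129
Check: goods available $24,421 = COGS $13,292 + ending $11,129

125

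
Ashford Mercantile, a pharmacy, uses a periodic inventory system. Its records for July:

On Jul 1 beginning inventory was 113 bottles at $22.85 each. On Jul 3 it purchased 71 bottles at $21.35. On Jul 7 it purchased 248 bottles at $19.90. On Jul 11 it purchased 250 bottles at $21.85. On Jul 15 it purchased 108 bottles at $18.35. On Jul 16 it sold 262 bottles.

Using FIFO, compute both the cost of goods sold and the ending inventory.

Jul 16, 262 sold [FIFO — oldest first]: 113 @ $22.85 + 71 @ $21.35 + 78 @ $19.90 = $5,650.10
Ending inventory: 170 @ $19.90 + 250 @ $21.85 + 108 @ $18.35 = $10,827.30
Check: goods available $16,477.40 = COGS $5,650.10 + ending $10,827.30

COGS = $5,650.10; ending inventory = $10,827.30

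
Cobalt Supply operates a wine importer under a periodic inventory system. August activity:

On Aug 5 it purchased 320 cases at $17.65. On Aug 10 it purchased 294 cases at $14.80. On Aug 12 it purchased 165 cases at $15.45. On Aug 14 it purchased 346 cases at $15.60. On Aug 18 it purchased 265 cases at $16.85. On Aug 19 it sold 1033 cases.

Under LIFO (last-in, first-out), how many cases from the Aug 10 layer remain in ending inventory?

Aug 19, 1033 sold [LIFO — newest first]: 265 @ $16.85 + 346 @ $15.60 + 165 @ $15.45 + 257 @ $14.80 = $16,215.70
Ending inventory: 320 @ $17.65 + 37 @ $14.80 = $6,195.60

37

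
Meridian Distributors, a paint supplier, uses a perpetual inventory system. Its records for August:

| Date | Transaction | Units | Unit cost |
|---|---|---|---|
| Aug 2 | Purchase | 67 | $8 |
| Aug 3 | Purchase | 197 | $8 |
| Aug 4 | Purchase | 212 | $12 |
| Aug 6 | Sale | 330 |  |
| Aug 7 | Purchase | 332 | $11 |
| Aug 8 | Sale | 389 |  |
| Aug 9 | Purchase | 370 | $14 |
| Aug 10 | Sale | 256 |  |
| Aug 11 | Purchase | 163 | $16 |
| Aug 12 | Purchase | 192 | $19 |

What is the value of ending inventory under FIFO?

Aug 6, 330 sold [FIFO — oldest first]: 67 @ $8 + 197 @ $8 + 66 @ $12 = $2,904
Aug 8, 389 sold [FIFO — oldest first]: 146 @ $12 + 243 @ $11 = $4,425
Aug 10, 256 sold [FIFO — oldest first]: 89 @ $11 + 167 @ $14 = $3,317
Total COGS = $2,904 + $4,425 + $3,317 = $10,646
Ending inventory: 203 @ $14 + 163 @ $16 + 192 @ $19 = $9,098

Ending inventory = $9,098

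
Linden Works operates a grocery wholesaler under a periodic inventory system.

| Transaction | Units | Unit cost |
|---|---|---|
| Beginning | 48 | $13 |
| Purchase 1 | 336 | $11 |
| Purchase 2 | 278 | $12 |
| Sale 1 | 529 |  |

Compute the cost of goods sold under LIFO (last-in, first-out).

Sale 1 (529) [LIFO — newest first]: 278 @ $12 + 251 @ $11 = $6,097
Ending inventory: 48 @ $13 + 85 @ $11 = $1,559
Check: goods available $7,656 = COGS $6,097 + ending $1,559

COGS = $6,097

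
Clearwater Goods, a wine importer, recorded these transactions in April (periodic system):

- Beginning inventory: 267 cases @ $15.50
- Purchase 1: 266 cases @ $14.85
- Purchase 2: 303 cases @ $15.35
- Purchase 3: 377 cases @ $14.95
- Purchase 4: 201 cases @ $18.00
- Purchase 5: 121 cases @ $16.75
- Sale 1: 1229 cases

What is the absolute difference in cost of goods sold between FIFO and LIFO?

FIFO COGS: 267 @ $15.50 + 266 @ $14.85 + 303 @ $15.35 + 377 @ $14.95 + 16 @ $18.00 = $18,663.80
LIFO COGS: 121 @ $16.75 + 201 @ $18.00 + 377 @ $14.95 + 303 @ $15.35 + 227 @ $14.85 = $19,302.90
Difference = |$18,663.80 − $19,302.90| = $639.10

$639.10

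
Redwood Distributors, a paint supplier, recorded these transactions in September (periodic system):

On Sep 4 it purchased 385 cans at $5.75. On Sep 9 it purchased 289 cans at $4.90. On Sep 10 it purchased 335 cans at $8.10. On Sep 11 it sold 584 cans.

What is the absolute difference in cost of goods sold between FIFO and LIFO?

FIFO COGS: 385 @ $5.75 + 199 @ $4.90 = $3,188.85
LIFO COGS: 335 @ $8.10 + 249 @ $4.90 = $3,933.60
Difference = |$3,188.85 − $3,933.60| = $744.75

$744.75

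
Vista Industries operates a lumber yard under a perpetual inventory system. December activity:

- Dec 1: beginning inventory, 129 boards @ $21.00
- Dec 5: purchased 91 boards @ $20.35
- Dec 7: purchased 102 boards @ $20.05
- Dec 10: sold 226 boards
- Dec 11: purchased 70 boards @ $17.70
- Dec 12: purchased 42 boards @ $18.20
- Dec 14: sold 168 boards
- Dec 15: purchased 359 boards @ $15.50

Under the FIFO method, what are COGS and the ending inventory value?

Dec 10, 226 sold [FIFO — oldest first]: 129 @ $21.00 + 91 @ $20.35 + 6 @ $20.05 = $4,681.15
Dec 14, 168 sold [FIFO — oldest first]: 96 @ $20.05 + 70 @ $17.70 + 2 @ $18.20 = $3,200.20
Total COGS = $4,681.15 + $3,200.20 = $7,881.35
Ending inventory: 40 @ $18.20 + 359 @ $15.50 = $6,292.50
Check: goods available $14,173.85 = COGS $7,881.35 + ending $6,292.50

COGS = $7,881.35; ending inventory = $6,292.50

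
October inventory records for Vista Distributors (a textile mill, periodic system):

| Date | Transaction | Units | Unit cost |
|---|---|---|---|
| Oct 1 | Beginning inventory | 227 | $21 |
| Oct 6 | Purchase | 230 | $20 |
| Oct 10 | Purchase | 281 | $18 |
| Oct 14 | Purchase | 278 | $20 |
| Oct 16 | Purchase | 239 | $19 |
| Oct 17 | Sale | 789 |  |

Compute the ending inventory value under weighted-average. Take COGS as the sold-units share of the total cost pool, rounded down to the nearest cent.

Ending inventory = $9,106.87

Oct 17, sell 789: 789/1255 × $24,526.00 → $15,419.13
Ending inventory (cost pool remaining) = $9,106.87
Check: goods available $24,526.00 = COGS $15,419.13 + ending $9,106.87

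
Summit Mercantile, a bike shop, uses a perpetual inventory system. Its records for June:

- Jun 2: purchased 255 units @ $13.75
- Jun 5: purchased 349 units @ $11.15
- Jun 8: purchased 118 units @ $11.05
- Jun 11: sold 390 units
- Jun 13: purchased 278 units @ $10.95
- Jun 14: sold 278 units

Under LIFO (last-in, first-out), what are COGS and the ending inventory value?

Jun 11, 390 sold [LIFO — newest first]: 118 @ $11.05 + 272 @ $11.15 = $4,336.70
Jun 14, 278 sold [LIFO — newest first]: 278 @ $10.95 = $3,044.10
Total COGS = $4,336.70 + $3,044.10 = $7,380.80
Ending inventory: 255 @ $13.75 + 77 @ $11.15 = $4,364.80
Check: goods available $11,745.60 = COGS $7,380.80 + ending $4,364.80

COGS = $7,380.80; ending inventory = $4,364.80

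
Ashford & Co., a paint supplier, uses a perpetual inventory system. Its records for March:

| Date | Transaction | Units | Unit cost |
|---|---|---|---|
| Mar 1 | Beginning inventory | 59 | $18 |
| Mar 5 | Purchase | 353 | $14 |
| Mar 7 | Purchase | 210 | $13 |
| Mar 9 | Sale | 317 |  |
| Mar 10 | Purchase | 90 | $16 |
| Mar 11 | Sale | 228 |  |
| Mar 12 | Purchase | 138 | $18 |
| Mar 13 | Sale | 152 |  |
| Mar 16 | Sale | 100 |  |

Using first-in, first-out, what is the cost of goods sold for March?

COGS = $11,704

Mar 9, 317 sold [FIFO — oldest first]: 59 @ $18 + 258 @ $14 = $4,674
Mar 11, 228 sold [FIFO — oldest first]: 95 @ $14 + 133 @ $13 = $3,059
Mar 13, 152 sold [FIFO — oldest first]: 77 @ $13 + 75 @ $16 = $2,201
Mar 16, 100 sold [FIFO — oldest first]: 15 @ $16 + 85 @ $18 = $1,770
Total COGS = $4,674 + $3,059 + $2,201 + $1,770 = $11,704
Ending inventory: 53 @ $18 = $954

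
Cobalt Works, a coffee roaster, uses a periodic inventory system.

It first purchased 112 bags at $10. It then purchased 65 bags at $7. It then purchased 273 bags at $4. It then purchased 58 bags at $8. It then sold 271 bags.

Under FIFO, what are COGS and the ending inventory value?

COGS = $1,951; ending inventory = $1,180

Sale 1 (271) [FIFO — oldest first]: 112 @ $10 + 65 @ $7 + 94 @ $4 = $1,951
Ending inventory: 179 @ $4 + 58 @ $8 = $1,180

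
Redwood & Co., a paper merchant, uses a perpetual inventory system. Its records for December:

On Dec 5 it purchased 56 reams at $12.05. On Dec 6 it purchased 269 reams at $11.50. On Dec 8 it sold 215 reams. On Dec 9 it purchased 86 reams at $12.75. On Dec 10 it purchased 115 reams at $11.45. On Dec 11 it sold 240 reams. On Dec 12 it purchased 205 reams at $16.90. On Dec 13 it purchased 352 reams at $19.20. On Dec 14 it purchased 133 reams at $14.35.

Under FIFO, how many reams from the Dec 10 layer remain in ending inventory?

Dec 8, 215 sold [FIFO — oldest first]: 56 @ $12.05 + 159 @ $11.50 = $2,503.30
Dec 11, 240 sold [FIFO — oldest first]: 110 @ $11.50 + 86 @ $12.75 + 44 @ $11.45 = $2,865.30
Total COGS = $2,503.30 + $2,865.30 = $5,368.60
Ending inventory: 71 @ $11.45 + 205 @ $16.90 + 352 @ $19.20 + 133 @ $14.35 = $12,944.40
Check: goods available $18,313.00 = COGS $5,368.60 + ending $12,944.40

71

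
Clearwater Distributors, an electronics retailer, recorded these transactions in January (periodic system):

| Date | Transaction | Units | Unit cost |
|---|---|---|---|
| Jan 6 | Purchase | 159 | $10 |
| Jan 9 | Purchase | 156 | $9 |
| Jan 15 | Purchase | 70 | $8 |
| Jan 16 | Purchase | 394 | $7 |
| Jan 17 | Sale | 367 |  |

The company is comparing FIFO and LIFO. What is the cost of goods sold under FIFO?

FIFO COGS: 159 @ $10 + 156 @ $9 + 52 @ $8 = $3,410
LIFO COGS: 367 @ $7 = $2,569

COGS = $3,410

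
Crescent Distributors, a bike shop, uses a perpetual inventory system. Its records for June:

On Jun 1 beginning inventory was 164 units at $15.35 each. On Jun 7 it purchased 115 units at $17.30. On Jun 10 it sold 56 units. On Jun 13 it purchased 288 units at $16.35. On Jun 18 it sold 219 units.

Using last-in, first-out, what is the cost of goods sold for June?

COGS = $4,549.45

Jun 10, 56 sold [LIFO — newest first]: 56 @ $17.30 = $968.80
Jun 18, 219 sold [LIFO — newest first]: 219 @ $16.35 = $3,580.65
Total COGS = $968.80 + $3,580.65 = $4,549.45
Ending inventory: 164 @ $15.35 + 59 @ $17.30 + 69 @ $16.35 = $4,666.25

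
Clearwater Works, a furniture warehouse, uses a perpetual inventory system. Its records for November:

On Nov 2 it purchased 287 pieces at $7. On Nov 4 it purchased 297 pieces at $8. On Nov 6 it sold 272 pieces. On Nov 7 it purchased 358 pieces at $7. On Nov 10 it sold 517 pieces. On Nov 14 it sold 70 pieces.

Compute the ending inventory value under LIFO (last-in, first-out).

Nov 6, 272 sold [LIFO — newest first]: 272 @ $8 = $2,176
Nov 10, 517 sold [LIFO — newest first]: 358 @ $7 + 25 @ $8 + 134 @ $7 = $3,644
Nov 14, 70 sold [LIFO — newest first]: 70 @ $7 = $490
Total COGS = $2,176 + $3,644 + $490 = $6,310
Ending inventory: 83 @ $7 = $581

Ending inventory = $581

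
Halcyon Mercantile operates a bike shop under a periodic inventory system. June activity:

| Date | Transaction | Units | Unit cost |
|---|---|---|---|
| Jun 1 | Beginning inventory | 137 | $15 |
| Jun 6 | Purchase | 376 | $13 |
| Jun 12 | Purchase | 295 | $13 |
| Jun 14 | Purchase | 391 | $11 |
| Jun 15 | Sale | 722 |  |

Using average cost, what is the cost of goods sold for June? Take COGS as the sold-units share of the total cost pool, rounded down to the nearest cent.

COGS = $9,080.09

Jun 15, sell 722: 722/1199 × $15,079.00 → $9,080.09
Ending inventory (cost pool remaining) = $5,998.91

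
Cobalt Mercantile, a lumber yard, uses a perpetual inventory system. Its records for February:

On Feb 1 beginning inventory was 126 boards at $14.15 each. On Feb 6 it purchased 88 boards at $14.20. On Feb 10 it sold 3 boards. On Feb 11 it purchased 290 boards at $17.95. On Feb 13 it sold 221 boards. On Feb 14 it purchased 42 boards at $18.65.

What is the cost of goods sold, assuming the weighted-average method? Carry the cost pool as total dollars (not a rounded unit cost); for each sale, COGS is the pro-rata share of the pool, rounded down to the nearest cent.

COGS = $3,657.68

After Feb 1: 126 on hand, pool $1,782.90 (≈ $14.1500 each)
After Feb 6: 214 on hand, pool $3,032.50 (≈ $14.1706 each)
Feb 10, sell 3: 3/214 × $3,032.50 → $42.51
After Feb 11: 501 on hand, pool $8,195.49 (≈ $16.3583 each)
Feb 13, sell 221: 221/501 × $8,195.49 → $3,615.17
After Feb 14: 322 on hand, pool $5,363.62 (≈ $16.6572 each)
Total COGS = $42.51 + $3,615.17 = $3,657.68
Ending inventory (cost pool remaining) = $5,363.62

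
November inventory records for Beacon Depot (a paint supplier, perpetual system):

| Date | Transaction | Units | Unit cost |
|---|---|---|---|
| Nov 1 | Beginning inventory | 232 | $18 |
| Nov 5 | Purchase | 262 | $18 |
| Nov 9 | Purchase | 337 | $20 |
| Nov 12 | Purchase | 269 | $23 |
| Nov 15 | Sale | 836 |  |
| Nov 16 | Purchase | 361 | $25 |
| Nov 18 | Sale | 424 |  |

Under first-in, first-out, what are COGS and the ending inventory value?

Nov 15, 836 sold [FIFO — oldest first]: 232 @ $18 + 262 @ $18 + 337 @ $20 + 5 @ $23 = $15,747
Nov 18, 424 sold [FIFO — oldest first]: 264 @ $23 + 160 @ $25 = $10,072
Total COGS = $15,747 + $10,072 = $25,819
Ending inventory: 201 @ $25 = $5,025

COGS = $25,819; ending inventory = $5,025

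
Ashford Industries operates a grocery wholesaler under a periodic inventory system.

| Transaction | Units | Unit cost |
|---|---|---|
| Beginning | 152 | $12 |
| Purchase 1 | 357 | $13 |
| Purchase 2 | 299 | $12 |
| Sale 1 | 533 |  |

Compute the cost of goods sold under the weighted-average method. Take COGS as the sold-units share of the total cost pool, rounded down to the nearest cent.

Sale 1, sell 533: 533/808 × $10,053.00 → $6,631.49
Ending inventory (cost pool remaining) = $3,421.51

COGS = $6,631.49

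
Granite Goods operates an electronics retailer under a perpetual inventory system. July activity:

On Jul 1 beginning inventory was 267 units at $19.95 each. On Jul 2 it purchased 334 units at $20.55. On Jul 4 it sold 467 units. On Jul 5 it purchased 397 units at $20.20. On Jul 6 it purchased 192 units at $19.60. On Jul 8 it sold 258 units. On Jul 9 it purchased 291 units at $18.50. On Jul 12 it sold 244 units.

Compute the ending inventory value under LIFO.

Ending inventory = $10,229.00

Jul 4, 467 sold [LIFO — newest first]: 334 @ $20.55 + 133 @ $19.95 = $9,517.05
Jul 8, 258 sold [LIFO — newest first]: 192 @ $19.60 + 66 @ $20.20 = $5,096.40
Jul 12, 244 sold [LIFO — newest first]: 244 @ $18.50 = $4,514.00
Total COGS = $9,517.05 + $5,096.40 + $4,514.00 = $19,127.45
Ending inventory: 134 @ $19.95 + 331 @ $20.20 + 47 @ $18.50 = $10,229.00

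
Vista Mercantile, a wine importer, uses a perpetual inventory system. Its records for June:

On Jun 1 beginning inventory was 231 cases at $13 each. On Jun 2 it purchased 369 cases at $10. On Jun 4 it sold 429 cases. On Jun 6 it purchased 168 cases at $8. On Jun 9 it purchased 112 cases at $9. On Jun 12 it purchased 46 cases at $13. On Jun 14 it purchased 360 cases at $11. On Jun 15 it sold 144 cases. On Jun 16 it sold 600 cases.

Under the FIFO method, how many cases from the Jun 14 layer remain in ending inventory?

Jun 4, 429 sold [FIFO — oldest first]: 231 @ $13 + 198 @ $10 = $4,983
Jun 15, 144 sold [FIFO — oldest first]: 144 @ $10 = $1,440
Jun 16, 600 sold [FIFO — oldest first]: 27 @ $10 + 168 @ $8 + 112 @ $9 + 46 @ $13 + 247 @ $11 = $5,937
Total COGS = $4,983 + $1,440 + $5,937 = $12,360
Ending inventory: 113 @ $11 = $1,243

113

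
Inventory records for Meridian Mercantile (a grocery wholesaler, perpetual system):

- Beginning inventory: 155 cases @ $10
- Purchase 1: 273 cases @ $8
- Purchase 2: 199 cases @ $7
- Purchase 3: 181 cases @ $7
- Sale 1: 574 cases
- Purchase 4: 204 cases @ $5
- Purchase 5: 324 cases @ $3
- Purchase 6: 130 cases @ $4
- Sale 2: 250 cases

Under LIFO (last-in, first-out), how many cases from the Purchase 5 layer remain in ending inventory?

Sale 1 (574) [LIFO — newest first]: 181 @ $7 + 199 @ $7 + 194 @ $8 = $4,212
Sale 2 (250) [LIFO — newest first]: 130 @ $4 + 120 @ $3 = $880
Total COGS = $4,212 + $880 = $5,092
Ending inventory: 155 @ $10 + 79 @ $8 + 204 @ $5 + 204 @ $3 = $3,814
Check: goods available $8,906 = COGS $5,092 + ending $3,814

204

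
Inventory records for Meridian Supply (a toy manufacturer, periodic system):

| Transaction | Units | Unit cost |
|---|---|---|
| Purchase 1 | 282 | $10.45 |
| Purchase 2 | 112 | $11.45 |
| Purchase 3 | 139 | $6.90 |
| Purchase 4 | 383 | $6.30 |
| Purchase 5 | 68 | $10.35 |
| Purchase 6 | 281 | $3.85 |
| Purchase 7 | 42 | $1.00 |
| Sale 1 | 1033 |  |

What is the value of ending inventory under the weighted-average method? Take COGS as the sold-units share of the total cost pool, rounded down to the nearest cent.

Sale 1, sell 1033: 1033/1307 × $9,428.95 → $7,452.26
Ending inventory (cost pool remaining) = $1,976.69
Check: goods available $9,428.95 = COGS $7,452.26 + ending $1,976.69

Ending inventory = $1,976.69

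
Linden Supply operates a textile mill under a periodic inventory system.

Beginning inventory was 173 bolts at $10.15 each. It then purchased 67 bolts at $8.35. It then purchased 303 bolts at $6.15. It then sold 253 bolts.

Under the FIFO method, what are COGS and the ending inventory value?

COGS = $2,395.35; ending inventory = $1,783.50

Sale 1 (253) [FIFO — oldest first]: 173 @ $10.15 + 67 @ $8.35 + 13 @ $6.15 = $2,395.35
Ending inventory: 290 @ $6.15 = $1,783.50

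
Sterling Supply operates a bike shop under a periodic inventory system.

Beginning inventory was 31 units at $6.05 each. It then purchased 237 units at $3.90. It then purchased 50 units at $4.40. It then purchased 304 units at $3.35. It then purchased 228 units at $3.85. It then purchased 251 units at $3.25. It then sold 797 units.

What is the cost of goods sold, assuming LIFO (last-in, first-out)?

COGS = $2,773.55

Sale 1 (797) [LIFO — newest first]: 251 @ $3.25 + 228 @ $3.85 + 304 @ $3.35 + 14 @ $4.40 = $2,773.55
Ending inventory: 31 @ $6.05 + 237 @ $3.90 + 36 @ $4.40 = $1,270.25
Check: goods available $4,043.80 = COGS $2,773.55 + ending $1,270.25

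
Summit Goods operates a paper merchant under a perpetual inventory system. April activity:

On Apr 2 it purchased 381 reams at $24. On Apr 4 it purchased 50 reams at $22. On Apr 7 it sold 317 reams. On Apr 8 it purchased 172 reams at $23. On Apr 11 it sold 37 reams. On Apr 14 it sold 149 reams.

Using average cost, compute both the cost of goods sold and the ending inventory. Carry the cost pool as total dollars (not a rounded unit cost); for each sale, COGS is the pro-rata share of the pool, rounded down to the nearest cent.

COGS = $11,869.38; ending inventory = $2,330.62

After Apr 2: 381 on hand, pool $9,144.00 (≈ $24.0000 each)
After Apr 4: 431 on hand, pool $10,244.00 (≈ $23.7680 each)
Apr 7, sell 317: 317/431 × $10,244.00 → $7,534.45
After Apr 8: 286 on hand, pool $6,665.55 (≈ $23.3061 each)
Apr 11, sell 37: 37/286 × $6,665.55 → $862.32
Apr 14, sell 149: 149/249 × $5,803.23 → $3,472.61
Total COGS = $7,534.45 + $862.32 + $3,472.61 = $11,869.38
Ending inventory (cost pool remaining) = $2,330.62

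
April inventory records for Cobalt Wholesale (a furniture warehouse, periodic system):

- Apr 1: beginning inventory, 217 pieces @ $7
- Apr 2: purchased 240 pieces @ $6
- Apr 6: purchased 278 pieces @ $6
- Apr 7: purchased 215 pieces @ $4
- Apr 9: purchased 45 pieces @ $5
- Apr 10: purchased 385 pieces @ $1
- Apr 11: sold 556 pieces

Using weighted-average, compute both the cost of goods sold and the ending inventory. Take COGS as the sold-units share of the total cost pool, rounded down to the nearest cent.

COGS = $2,456.47; ending inventory = $3,640.53

Apr 11, sell 556: 556/1380 × $6,097.00 → $2,456.47
Ending inventory (cost pool remaining) = $3,640.53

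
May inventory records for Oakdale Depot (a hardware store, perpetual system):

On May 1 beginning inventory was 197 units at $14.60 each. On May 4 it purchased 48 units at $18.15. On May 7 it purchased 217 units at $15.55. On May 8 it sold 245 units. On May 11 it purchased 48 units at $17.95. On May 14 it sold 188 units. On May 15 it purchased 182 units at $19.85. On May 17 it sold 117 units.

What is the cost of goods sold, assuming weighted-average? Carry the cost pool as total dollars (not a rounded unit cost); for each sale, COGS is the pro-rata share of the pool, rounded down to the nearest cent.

COGS = $8,945.18

After May 1: 197 on hand, pool $2,876.20 (≈ $14.6000 each)
After May 4: 245 on hand, pool $3,747.40 (≈ $15.2955 each)
After May 7: 462 on hand, pool $7,121.75 (≈ $15.4150 each)
May 8, sell 245: 245/462 × $7,121.75 → $3,776.68
After May 11: 265 on hand, pool $4,206.67 (≈ $15.8742 each)
May 14, sell 188: 188/265 × $4,206.67 → $2,984.35
After May 15: 259 on hand, pool $4,835.02 (≈ $18.6680 each)
May 17, sell 117: 117/259 × $4,835.02 → $2,184.15
Total COGS = $3,776.68 + $2,984.35 + $2,184.15 = $8,945.18
Ending inventory (cost pool remaining) = $2,650.87
Check: goods available $11,596.05 = COGS $8,945.18 + ending $2,650.87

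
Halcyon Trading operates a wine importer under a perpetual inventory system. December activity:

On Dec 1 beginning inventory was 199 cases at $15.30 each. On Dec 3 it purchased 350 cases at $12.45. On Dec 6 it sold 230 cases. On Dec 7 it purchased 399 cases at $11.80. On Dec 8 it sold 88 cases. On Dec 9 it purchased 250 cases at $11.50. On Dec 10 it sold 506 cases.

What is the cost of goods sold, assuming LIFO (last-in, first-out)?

COGS = $9,797.70

Dec 6, 230 sold [LIFO — newest first]: 230 @ $12.45 = $2,863.50
Dec 8, 88 sold [LIFO — newest first]: 88 @ $11.80 = $1,038.40
Dec 10, 506 sold [LIFO — newest first]: 250 @ $11.50 + 256 @ $11.80 = $5,895.80
Total COGS = $2,863.50 + $1,038.40 + $5,895.80 = $9,797.70
Ending inventory: 199 @ $15.30 + 120 @ $12.45 + 55 @ $11.80 = $5,187.70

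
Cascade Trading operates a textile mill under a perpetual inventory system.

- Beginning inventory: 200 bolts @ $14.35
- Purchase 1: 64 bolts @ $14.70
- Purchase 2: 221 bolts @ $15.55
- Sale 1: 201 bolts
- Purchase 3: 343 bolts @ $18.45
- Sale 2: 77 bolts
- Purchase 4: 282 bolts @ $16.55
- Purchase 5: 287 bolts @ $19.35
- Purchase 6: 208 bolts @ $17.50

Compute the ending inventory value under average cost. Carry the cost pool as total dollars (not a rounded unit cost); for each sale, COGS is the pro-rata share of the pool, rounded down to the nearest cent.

After Beginning: 200 on hand, pool $2,870.00 (≈ $14.3500 each)
After Purchase 1: 264 on hand, pool $3,810.80 (≈ $14.4348 each)
After Purchase 2: 485 on hand, pool $7,247.35 (≈ $14.9430 each)
Sale 1, sell 201: 201/485 × $7,247.35 → $3,003.54
After Purchase 3: 627 on hand, pool $10,572.16 (≈ $16.8615 each)
Sale 2, sell 77: 77/627 × $10,572.16 → $1,298.33
After Purchase 4: 832 on hand, pool $13,940.93 (≈ $16.7559 each)
After Purchase 5: 1119 on hand, pool $19,494.38 (≈ $17.4213 each)
After Purchase 6: 1327 on hand, pool $23,134.38 (≈ $17.4336 each)
Total COGS = $3,003.54 + $1,298.33 = $4,301.87
Ending inventory (cost pool remaining) = $23,134.38

Ending inventory = $23,134.38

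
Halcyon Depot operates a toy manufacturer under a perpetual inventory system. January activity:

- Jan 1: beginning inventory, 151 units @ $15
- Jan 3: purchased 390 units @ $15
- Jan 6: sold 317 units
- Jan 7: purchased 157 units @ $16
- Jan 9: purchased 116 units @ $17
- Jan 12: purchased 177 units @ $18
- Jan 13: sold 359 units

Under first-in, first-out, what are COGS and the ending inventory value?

COGS = $10,275; ending inventory = $5,510

Jan 6, 317 sold [FIFO — oldest first]: 151 @ $15 + 166 @ $15 = $4,755
Jan 13, 359 sold [FIFO — oldest first]: 224 @ $15 + 135 @ $16 = $5,520
Total COGS = $4,755 + $5,520 = $10,275
Ending inventory: 22 @ $16 + 116 @ $17 + 177 @ $18 = $5,510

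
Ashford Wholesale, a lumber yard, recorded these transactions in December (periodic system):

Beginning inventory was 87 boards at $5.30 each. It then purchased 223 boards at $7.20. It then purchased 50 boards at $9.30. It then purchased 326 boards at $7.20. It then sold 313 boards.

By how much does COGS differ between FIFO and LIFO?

$159.00

FIFO COGS: 87 @ $5.30 + 223 @ $7.20 + 3 @ $9.30 = $2,094.60
LIFO COGS: 313 @ $7.20 = $2,253.60
Difference = |$2,094.60 − $2,253.60| = $159.00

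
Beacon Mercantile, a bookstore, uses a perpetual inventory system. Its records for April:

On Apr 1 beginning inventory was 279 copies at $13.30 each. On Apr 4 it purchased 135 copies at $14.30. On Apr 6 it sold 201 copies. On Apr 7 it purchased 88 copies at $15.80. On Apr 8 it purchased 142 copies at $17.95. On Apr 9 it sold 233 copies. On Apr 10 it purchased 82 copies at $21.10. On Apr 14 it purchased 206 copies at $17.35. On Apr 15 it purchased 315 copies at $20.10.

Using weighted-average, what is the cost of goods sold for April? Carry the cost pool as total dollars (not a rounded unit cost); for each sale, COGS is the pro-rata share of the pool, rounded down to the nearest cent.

COGS = $6,337.27

After Apr 1: 279 on hand, pool $3,710.70 (≈ $13.3000 each)
After Apr 4: 414 on hand, pool $5,641.20 (≈ $13.6261 each)
Apr 6, sell 201: 201/414 × $5,641.20 → $2,738.84
After Apr 7: 301 on hand, pool $4,292.76 (≈ $14.2617 each)
After Apr 8: 443 on hand, pool $6,841.66 (≈ $15.4439 each)
Apr 9, sell 233: 233/443 × $6,841.66 → $3,598.43
After Apr 10: 292 on hand, pool $4,973.43 (≈ $17.0323 each)
After Apr 14: 498 on hand, pool $8,547.53 (≈ $17.1637 each)
After Apr 15: 813 on hand, pool $14,879.03 (≈ $18.3014 each)
Total COGS = $2,738.84 + $3,598.43 = $6,337.27
Ending inventory (cost pool remaining) = $14,879.03
Check: goods available $21,216.30 = COGS $6,337.27 + ending $14,879.03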